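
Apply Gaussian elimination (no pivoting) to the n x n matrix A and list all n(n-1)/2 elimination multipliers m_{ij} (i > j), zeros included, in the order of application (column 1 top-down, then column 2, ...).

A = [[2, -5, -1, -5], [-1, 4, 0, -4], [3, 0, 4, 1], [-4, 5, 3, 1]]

multipliers: -1/2, 3/2, -2, 5, -10/3, -1/12

Forward elimination:
R2 <- R2 - (-1/2)*R1:  [     0    3/2   -1/2  -13/2 ]
R3 <- R3 - (3/2)*R1:  [    0  15/2  11/2  17/2 ]
R4 <- R4 - (-2)*R1:  [  0  -5   1  -9 ]
R3 <- R3 - (5)*R2:  [  0   0   8  41 ]
R4 <- R4 - (-10/3)*R2:  [     0      0   -2/3  -92/3 ]
R4 <- R4 - (-1/12)*R3:  [      0       0       0  -109/4 ]
Multipliers (in order of application): m_{21} = -1/2, m_{31} = 3/2, m_{41} = -2, m_{32} = 5, m_{42} = -10/3, m_{43} = -1/12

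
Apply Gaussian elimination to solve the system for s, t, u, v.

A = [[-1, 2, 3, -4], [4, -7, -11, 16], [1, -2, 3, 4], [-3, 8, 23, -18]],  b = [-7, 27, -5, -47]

(3, 1, -2, 0)

Forward elimination on [A|b]:
R2 <- R2 - (-4)*R1:  [  0   1   1   0  -1 ]
R3 <- R3 - (-1)*R1:  [   0    0    6    0  -12 ]
R4 <- R4 - (3)*R1:  [   0    2   14   -6  -26 ]
R4 <- R4 - (2)*R2:  [   0    0   12   -6  -24 ]
R4 <- R4 - (2)*R3:  [  0   0   0  -6   0 ]
Row echelon form:
[ -1  2  3  -4  |   -7 ]
[  0  1  1   0  |   -1 ]
[  0  0  6   0  |  -12 ]
[  0  0  0  -6  |    0 ]
Back-substitution:
v = (0) / -6 = 0
u = (-12) / 6 = -2
t = (-1 - (1)*(-2)) / 1 = 1
s = (-7 - (2)*(1) - (3)*(-2) - (-4)*(0)) / -1 = 3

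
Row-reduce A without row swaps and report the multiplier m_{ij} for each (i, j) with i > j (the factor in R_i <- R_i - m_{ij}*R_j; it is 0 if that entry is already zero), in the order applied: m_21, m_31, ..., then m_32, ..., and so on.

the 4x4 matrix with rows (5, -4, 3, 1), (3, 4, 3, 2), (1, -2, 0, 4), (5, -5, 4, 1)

multipliers: 3/5, 1/5, 1, -3/16, -5/32, -19/6

Forward elimination:
R2 <- R2 - (3/5)*R1:  [    0  32/5   6/5   7/5 ]
R3 <- R3 - (1/5)*R1:  [    0  -6/5  -3/5  19/5 ]
R4 <- R4 - (1)*R1:  [  0  -1   1   0 ]
R3 <- R3 - (-3/16)*R2:  [     0      0   -3/8  65/16 ]
R4 <- R4 - (-5/32)*R2:  [     0      0  19/16   7/32 ]
R4 <- R4 - (-19/6)*R3:  [      0       0       0  157/12 ]
Multipliers (in order of application): m_{21} = 3/5, m_{31} = 1/5, m_{41} = 1, m_{32} = -3/16, m_{42} = -5/32, m_{43} = -19/6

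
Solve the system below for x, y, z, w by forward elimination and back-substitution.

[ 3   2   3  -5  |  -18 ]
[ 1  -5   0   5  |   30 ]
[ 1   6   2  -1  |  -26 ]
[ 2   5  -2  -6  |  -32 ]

Forward elimination on [A|b]:
R2 <- R2 - (1/3)*R1:  [     0  -17/3     -1   20/3     36 ]
R3 <- R3 - (1/3)*R1:  [    0  16/3     1   2/3   -20 ]
R4 <- R4 - (2/3)*R1:  [    0  11/3    -4  -8/3   -20 ]
R3 <- R3 - (-16/17)*R2:  [      0       0    1/17  118/17  236/17 ]
R4 <- R4 - (-11/17)*R2:  [      0       0  -79/17   28/17   56/17 ]
R4 <- R4 - (-79)*R3:  [    0     0     0   550  1100 ]
Row echelon form:
[ 3      2     3      -5  |     -18 ]
[ 0  -17/3    -1    20/3  |      36 ]
[ 0      0  1/17  118/17  |  236/17 ]
[ 0      0     0     550  |    1100 ]
Back-substitution:
w = (1100) / 550 = 2
z = (236/17 - (118/17)*(2)) / (1/17) = 0
y = (36 - (-1)*(0) - (20/3)*(2)) / (-17/3) = -4
x = (-18 - (2)*(-4) - (3)*(0) - (-5)*(2)) / 3 = 0

(0, -4, 0, 2)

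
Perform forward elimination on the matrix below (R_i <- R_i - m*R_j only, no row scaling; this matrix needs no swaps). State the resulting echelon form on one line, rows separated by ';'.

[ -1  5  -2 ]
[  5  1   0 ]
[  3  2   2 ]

Forward elimination:
R2 <- R2 - (-5)*R1:  [   0   26  -10 ]
R3 <- R3 - (-3)*R1:  [  0  17  -4 ]
R3 <- R3 - (17/26)*R2:  [     0      0  33/13 ]
Row echelon form:
[ -1   5     -2 ]
[  0  26    -10 ]
[  0   0  33/13 ]

REF = [-1 5 -2; 0 26 -10; 0 0 33/13]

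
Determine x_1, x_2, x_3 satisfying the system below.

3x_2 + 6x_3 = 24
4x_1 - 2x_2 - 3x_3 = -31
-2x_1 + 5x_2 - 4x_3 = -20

(-5, -2, 5)

Forward elimination on [A|b]:
R1 <-> R2   (pivot in column 1 was zero)
[  4  -2  -3  -31 ]
[  0   3   6   24 ]
[ -2   5  -4  -20 ]
R3 <- R3 - (-1/2)*R1:  [     0      4  -11/2  -71/2 ]
R3 <- R3 - (4/3)*R2:  [      0       0   -27/2  -135/2 ]
Row echelon form:
[ 4  -2     -3  |     -31 ]
[ 0   3      6  |      24 ]
[ 0   0  -27/2  |  -135/2 ]
Back-substitution:
x_3 = (-135/2) / (-27/2) = 5
x_2 = (24 - (6)*(5)) / 3 = -2
x_1 = (-31 - (-2)*(-2) - (-3)*(5)) / 4 = -5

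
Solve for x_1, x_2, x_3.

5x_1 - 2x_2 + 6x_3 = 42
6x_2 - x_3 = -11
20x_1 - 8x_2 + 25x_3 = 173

(2, -1, 5)

Forward elimination on [A|b]:
R3 <- R3 - (4)*R1:  [ 0  0  1  5 ]
Row echelon form:
[ 5  -2   6  |   42 ]
[ 0   6  -1  |  -11 ]
[ 0   0   1  |    5 ]
Back-substitution:
x_3 = (5) / 1 = 5
x_2 = (-11 - (-1)*(5)) / 6 = -1
x_1 = (42 - (-2)*(-1) - (6)*(5)) / 5 = 2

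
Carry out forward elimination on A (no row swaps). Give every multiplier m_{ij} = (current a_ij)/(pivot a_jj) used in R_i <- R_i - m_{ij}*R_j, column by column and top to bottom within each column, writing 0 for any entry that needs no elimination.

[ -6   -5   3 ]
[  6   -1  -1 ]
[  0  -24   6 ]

Forward elimination:
R2 <- R2 - (-1)*R1:  [  0  -6   2 ]
R3: entry in column 1 is already 0 -> m_{31} = 0 (no row operation needed)
R3 <- R3 - (4)*R2:  [  0   0  -2 ]
Multipliers (in order of application): m_{21} = -1, m_{31} = 0, m_{32} = 4

multipliers: -1, 0, 4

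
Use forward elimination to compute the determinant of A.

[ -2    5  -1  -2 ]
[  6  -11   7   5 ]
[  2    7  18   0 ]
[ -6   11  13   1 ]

det(A) = -80

Forward elimination:
R2 <- R2 - (-3)*R1:  [  0   4   4  -1 ]
R3 <- R3 - (-1)*R1:  [  0  12  17  -2 ]
R4 <- R4 - (3)*R1:  [  0  -4  16   7 ]
R3 <- R3 - (3)*R2:  [ 0  0  5  1 ]
R4 <- R4 - (-1)*R2:  [  0   0  20   6 ]
R4 <- R4 - (4)*R3:  [ 0  0  0  2 ]
Upper-triangular form:
[ -2  5  -1  -2 ]
[  0  4   4  -1 ]
[  0  0   5   1 ]
[  0  0   0   2 ]
det(A) = (-1)^0 * (-2) * (4) * (5) * (2) = -80  (0 row swaps -> sign +1)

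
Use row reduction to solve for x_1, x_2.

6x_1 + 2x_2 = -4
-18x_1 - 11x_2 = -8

(-2, 4)

Forward elimination on [A|b]:
R2 <- R2 - (-3)*R1:  [   0   -5  -20 ]
Row echelon form:
[ 6   2  |   -4 ]
[ 0  -5  |  -20 ]
Back-substitution:
x_2 = (-20) / -5 = 4
x_1 = (-4 - (2)*(4)) / 6 = -2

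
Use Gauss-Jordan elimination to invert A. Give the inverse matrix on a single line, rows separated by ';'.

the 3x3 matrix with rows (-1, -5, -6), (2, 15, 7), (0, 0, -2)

Gauss-Jordan on [A | I]:
R1 <- (1/-1)*R1:  [  1   5   6  |  -1   0   0 ]
R2 <- R2 - (2)*R1:  [  0   5  -5  |   2   1   0 ]
R2 <- (1/5)*R2:  [   0    1   -1  |  2/5  1/5    0 ]
R1 <- R1 - (5)*R2:  [  1   0  11  |  -3  -1   0 ]
R3 <- (1/-2)*R3:  [    0     0     1  |     0     0  -1/2 ]
R1 <- R1 - (11)*R3:  [    1     0     0  |    -3    -1  11/2 ]
R2 <- R2 - (-1)*R3:  [    0     1     0  |   2/5   1/5  -1/2 ]
Right block of [I | A^{-1}] is the inverse:
[  -3   -1  11/2 ]
[ 2/5  1/5  -1/2 ]
[   0    0  -1/2 ]

inverse = [-3 -1 11/2; 2/5 1/5 -1/2; 0 0 -1/2]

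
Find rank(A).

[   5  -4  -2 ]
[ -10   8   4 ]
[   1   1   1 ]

Row reduction:
R2 <- R2 - (-2)*R1:  [ 0  0  0 ]
R3 <- R3 - (1/5)*R1:  [   0  9/5  7/5 ]
R2 <-> R3   (pivot in column 2 was zero)
[ 5   -4   -2 ]
[ 0  9/5  7/5 ]
[ 0    0    0 ]
Row echelon form:
[ 5   -4   -2 ]
[ 0  9/5  7/5 ]
[ 0    0    0 ]
Nonzero rows / pivot columns: 2

rank(A) = 2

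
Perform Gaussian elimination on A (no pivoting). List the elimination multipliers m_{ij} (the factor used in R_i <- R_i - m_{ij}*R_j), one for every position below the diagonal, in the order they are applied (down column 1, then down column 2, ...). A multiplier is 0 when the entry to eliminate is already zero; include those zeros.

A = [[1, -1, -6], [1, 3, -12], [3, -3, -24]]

Forward elimination:
R2 <- R2 - (1)*R1:  [  0   4  -6 ]
R3 <- R3 - (3)*R1:  [  0   0  -6 ]
R3: entry in column 2 is already 0 -> m_{32} = 0 (no row operation needed)
Multipliers (in order of application): m_{21} = 1, m_{31} = 3, m_{32} = 0

multipliers: 1, 3, 0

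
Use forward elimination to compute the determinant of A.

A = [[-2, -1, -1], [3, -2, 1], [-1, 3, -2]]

Forward elimination:
R2 <- R2 - (-3/2)*R1:  [    0  -7/2  -1/2 ]
R3 <- R3 - (1/2)*R1:  [    0   7/2  -3/2 ]
R3 <- R3 - (-1)*R2:  [  0   0  -2 ]
Upper-triangular form:
[ -2    -1    -1 ]
[  0  -7/2  -1/2 ]
[  0     0    -2 ]
det(A) = (-1)^0 * (-2) * (-7/2) * (-2) = -14  (0 row swaps -> sign +1)

det(A) = -14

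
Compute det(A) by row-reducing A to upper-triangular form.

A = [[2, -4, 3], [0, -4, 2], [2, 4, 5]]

Forward elimination:
R3 <- R3 - (1)*R1:  [ 0  8  2 ]
R3 <- R3 - (-2)*R2:  [ 0  0  6 ]
Upper-triangular form:
[ 2  -4  3 ]
[ 0  -4  2 ]
[ 0   0  6 ]
det(A) = (-1)^0 * (2) * (-4) * (6) = -48  (0 row swaps -> sign +1)

det(A) = -48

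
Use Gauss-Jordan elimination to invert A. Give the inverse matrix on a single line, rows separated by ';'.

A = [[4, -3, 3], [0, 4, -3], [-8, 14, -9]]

inverse = [1/8 5/16 -1/16; 1/2 -1/4 1/4; 2/3 -2/3 1/3]

Gauss-Jordan on [A | I]:
R1 <- (1/4)*R1:  [    1  -3/4   3/4  |   1/4     0     0 ]
R3 <- R3 - (-8)*R1:  [  0   8  -3  |   2   0   1 ]
R2 <- (1/4)*R2:  [    0     1  -3/4  |     0   1/4     0 ]
R1 <- R1 - (-3/4)*R2:  [    1     0  3/16  |   1/4  3/16     0 ]
R3 <- R3 - (8)*R2:  [  0   0   3  |   2  -2   1 ]
R3 <- (1/3)*R3:  [    0     0     1  |   2/3  -2/3   1/3 ]
R1 <- R1 - (3/16)*R3:  [     1      0      0  |    1/8   5/16  -1/16 ]
R2 <- R2 - (-3/4)*R3:  [    0     1     0  |   1/2  -1/4   1/4 ]
Right block of [I | A^{-1}] is the inverse:
[ 1/8  5/16  -1/16 ]
[ 1/2  -1/4    1/4 ]
[ 2/3  -2/3    1/3 ]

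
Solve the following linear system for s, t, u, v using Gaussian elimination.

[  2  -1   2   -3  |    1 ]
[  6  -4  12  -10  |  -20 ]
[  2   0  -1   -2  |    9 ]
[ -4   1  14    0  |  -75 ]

Forward elimination on [A|b]:
R2 <- R2 - (3)*R1:  [   0   -1    6   -1  -23 ]
R3 <- R3 - (1)*R1:  [  0   1  -3   1   8 ]
R4 <- R4 - (-2)*R1:  [   0   -1   18   -6  -73 ]
R3 <- R3 - (-1)*R2:  [   0    0    3    0  -15 ]
R4 <- R4 - (1)*R2:  [   0    0   12   -5  -50 ]
R4 <- R4 - (4)*R3:  [  0   0   0  -5  10 ]
Row echelon form:
[ 2  -1  2  -3  |    1 ]
[ 0  -1  6  -1  |  -23 ]
[ 0   0  3   0  |  -15 ]
[ 0   0  0  -5  |   10 ]
Back-substitution:
v = (10) / -5 = -2
u = (-15) / 3 = -5
t = (-23 - (6)*(-5) - (-1)*(-2)) / -1 = -5
s = (1 - (-1)*(-5) - (2)*(-5) - (-3)*(-2)) / 2 = 0

(0, -5, -5, -2)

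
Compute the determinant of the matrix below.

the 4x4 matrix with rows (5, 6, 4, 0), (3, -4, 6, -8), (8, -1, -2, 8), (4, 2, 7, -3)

det(A) = 1774

Forward elimination:
R2 <- R2 - (3/5)*R1:  [     0  -38/5   18/5     -8 ]
R3 <- R3 - (8/5)*R1:  [     0  -53/5  -42/5      8 ]
R4 <- R4 - (4/5)*R1:  [     0  -14/5   19/5     -3 ]
R3 <- R3 - (53/38)*R2:  [       0        0  -255/19   364/19 ]
R4 <- R4 - (7/19)*R2:  [     0      0  47/19  -1/19 ]
R4 <- R4 - (-47/255)*R3:  [       0        0        0  887/255 ]
Upper-triangular form:
[ 5      6        4        0 ]
[ 0  -38/5     18/5       -8 ]
[ 0      0  -255/19   364/19 ]
[ 0      0        0  887/255 ]
det(A) = (-1)^0 * (5) * (-38/5) * (-255/19) * (887/255) = 1774  (0 row swaps -> sign +1)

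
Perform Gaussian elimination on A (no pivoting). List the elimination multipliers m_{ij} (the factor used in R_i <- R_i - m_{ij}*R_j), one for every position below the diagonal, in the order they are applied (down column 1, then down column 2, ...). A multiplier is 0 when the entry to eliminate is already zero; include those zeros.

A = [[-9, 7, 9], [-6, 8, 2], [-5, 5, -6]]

Forward elimination:
R2 <- R2 - (2/3)*R1:  [    0  10/3    -4 ]
R3 <- R3 - (5/9)*R1:  [    0  10/9   -11 ]
R3 <- R3 - (1/3)*R2:  [     0      0  -29/3 ]
Multipliers (in order of application): m_{21} = 2/3, m_{31} = 5/9, m_{32} = 1/3

multipliers: 2/3, 5/9, 1/3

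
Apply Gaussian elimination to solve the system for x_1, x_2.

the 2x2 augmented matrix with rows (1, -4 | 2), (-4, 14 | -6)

Forward elimination on [A|b]:
R2 <- R2 - (-4)*R1:  [  0  -2   2 ]
Row echelon form:
[ 1  -4  |  2 ]
[ 0  -2  |  2 ]
Back-substitution:
x_2 = (2) / -2 = -1
x_1 = (2 - (-4)*(-1)) / 1 = -2

(-2, -1)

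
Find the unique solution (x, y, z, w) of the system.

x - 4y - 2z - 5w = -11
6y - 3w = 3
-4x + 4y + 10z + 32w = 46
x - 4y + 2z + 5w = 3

Forward elimination on [A|b]:
R3 <- R3 - (-4)*R1:  [   0  -12    2   12    2 ]
R4 <- R4 - (1)*R1:  [  0   0   4  10  14 ]
R3 <- R3 - (-2)*R2:  [ 0  0  2  6  8 ]
R4 <- R4 - (2)*R3:  [  0   0   0  -2  -2 ]
Row echelon form:
[ 1  -4  -2  -5  |  -11 ]
[ 0   6   0  -3  |    3 ]
[ 0   0   2   6  |    8 ]
[ 0   0   0  -2  |   -2 ]
Back-substitution:
w = (-2) / -2 = 1
z = (8 - (6)*(1)) / 2 = 1
y = (3 - (-3)*(1)) / 6 = 1
x = (-11 - (-4)*(1) - (-2)*(1) - (-5)*(1)) / 1 = 0

(0, 1, 1, 1)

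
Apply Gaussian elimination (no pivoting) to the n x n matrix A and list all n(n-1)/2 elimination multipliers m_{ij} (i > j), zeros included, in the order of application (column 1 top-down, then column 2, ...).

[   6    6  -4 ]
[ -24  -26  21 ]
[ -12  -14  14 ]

multipliers: -4, -2, 1

Forward elimination:
R2 <- R2 - (-4)*R1:  [  0  -2   5 ]
R3 <- R3 - (-2)*R1:  [  0  -2   6 ]
R3 <- R3 - (1)*R2:  [ 0  0  1 ]
Multipliers (in order of application): m_{21} = -4, m_{31} = -2, m_{32} = 1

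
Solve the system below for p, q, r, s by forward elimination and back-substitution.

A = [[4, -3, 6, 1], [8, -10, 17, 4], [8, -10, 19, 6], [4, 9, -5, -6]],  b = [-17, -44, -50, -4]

(0, -2, -4, 1)

Forward elimination on [A|b]:
R2 <- R2 - (2)*R1:  [   0   -4    5    2  -10 ]
R3 <- R3 - (2)*R1:  [   0   -4    7    4  -16 ]
R4 <- R4 - (1)*R1:  [   0   12  -11   -7   13 ]
R3 <- R3 - (1)*R2:  [  0   0   2   2  -6 ]
R4 <- R4 - (-3)*R2:  [   0    0    4   -1  -17 ]
R4 <- R4 - (2)*R3:  [  0   0   0  -5  -5 ]
Row echelon form:
[ 4  -3  6   1  |  -17 ]
[ 0  -4  5   2  |  -10 ]
[ 0   0  2   2  |   -6 ]
[ 0   0  0  -5  |   -5 ]
Back-substitution:
s = (-5) / -5 = 1
r = (-6 - (2)*(1)) / 2 = -4
q = (-10 - (5)*(-4) - (2)*(1)) / -4 = -2
p = (-17 - (-3)*(-2) - (6)*(-4) - (1)*(1)) / 4 = 0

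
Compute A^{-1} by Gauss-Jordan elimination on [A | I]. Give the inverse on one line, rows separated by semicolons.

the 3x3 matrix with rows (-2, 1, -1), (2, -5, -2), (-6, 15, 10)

inverse = [-5/8 -25/32 -7/32; -1/4 -13/16 -3/16; 0 3/4 1/4]

Gauss-Jordan on [A | I]:
R1 <- (1/-2)*R1:  [    1  -1/2   1/2  |  -1/2     0     0 ]
R2 <- R2 - (2)*R1:  [  0  -4  -3  |   1   1   0 ]
R3 <- R3 - (-6)*R1:  [  0  12  13  |  -3   0   1 ]
R2 <- (1/-4)*R2:  [    0     1   3/4  |  -1/4  -1/4     0 ]
R1 <- R1 - (-1/2)*R2:  [    1     0   7/8  |  -5/8  -1/8     0 ]
R3 <- R3 - (12)*R2:  [ 0  0  4  |  0  3  1 ]
R3 <- (1/4)*R3:  [   0    0    1  |    0  3/4  1/4 ]
R1 <- R1 - (7/8)*R3:  [      1       0       0  |    -5/8  -25/32   -7/32 ]
R2 <- R2 - (3/4)*R3:  [      0       1       0  |    -1/4  -13/16   -3/16 ]
Right block of [I | A^{-1}] is the inverse:
[ -5/8  -25/32  -7/32 ]
[ -1/4  -13/16  -3/16 ]
[    0     3/4    1/4 ]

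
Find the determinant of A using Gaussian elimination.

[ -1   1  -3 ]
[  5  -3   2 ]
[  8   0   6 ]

Forward elimination:
R2 <- R2 - (-5)*R1:  [   0    2  -13 ]
R3 <- R3 - (-8)*R1:  [   0    8  -18 ]
R3 <- R3 - (4)*R2:  [  0   0  34 ]
Upper-triangular form:
[ -1  1   -3 ]
[  0  2  -13 ]
[  0  0   34 ]
det(A) = (-1)^0 * (-1) * (2) * (34) = -68  (0 row swaps -> sign +1)

det(A) = -68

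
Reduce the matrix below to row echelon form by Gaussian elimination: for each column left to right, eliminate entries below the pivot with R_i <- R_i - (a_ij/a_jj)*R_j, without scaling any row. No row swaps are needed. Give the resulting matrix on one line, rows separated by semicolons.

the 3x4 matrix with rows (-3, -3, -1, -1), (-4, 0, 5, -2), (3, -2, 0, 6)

REF = [-3 -3 -1 -1; 0 4 19/3 -2/3; 0 0 83/12 25/6]

Forward elimination:
R2 <- R2 - (4/3)*R1:  [    0     4  19/3  -2/3 ]
R3 <- R3 - (-1)*R1:  [  0  -5  -1   5 ]
R3 <- R3 - (-5/4)*R2:  [     0      0  83/12   25/6 ]
Row echelon form:
[ -3  -3     -1    -1 ]
[  0   4   19/3  -2/3 ]
[  0   0  83/12  25/6 ]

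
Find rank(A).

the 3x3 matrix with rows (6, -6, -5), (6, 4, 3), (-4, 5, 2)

rank(A) = 3

Row reduction:
R2 <- R2 - (1)*R1:  [  0  10   8 ]
R3 <- R3 - (-2/3)*R1:  [    0     1  -4/3 ]
R3 <- R3 - (1/10)*R2:  [      0       0  -32/15 ]
Row echelon form:
[ 6  -6      -5 ]
[ 0  10       8 ]
[ 0   0  -32/15 ]
Nonzero rows / pivot columns: 3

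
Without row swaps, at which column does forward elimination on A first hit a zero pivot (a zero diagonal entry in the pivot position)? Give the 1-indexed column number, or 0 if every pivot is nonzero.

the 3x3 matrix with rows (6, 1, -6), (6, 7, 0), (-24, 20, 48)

Naive forward elimination:
R2 <- R2 - (1)*R1:  [ 0  6  6 ]
R3 <- R3 - (-4)*R1:  [  0  24  24 ]
R3 <- R3 - (4)*R2:  [ 0  0  0 ]
Matrix at this point:
[ 6  1  -6 ]
[ 0  6   6 ]
[ 0  0   0 ]
Pivot entry (3,3) in the last row is zero and there are no rows below to swap with -> zero pivot in column 3 (A is singular).

first zero-pivot column = 3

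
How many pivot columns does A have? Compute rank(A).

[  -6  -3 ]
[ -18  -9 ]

Row reduction:
R2 <- R2 - (3)*R1:  [ 0  0 ]
Row echelon form:
[ -6  -3 ]
[  0   0 ]
Nonzero rows / pivot columns: 1

rank(A) = 1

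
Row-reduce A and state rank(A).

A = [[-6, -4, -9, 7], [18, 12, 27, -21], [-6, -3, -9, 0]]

Row reduction:
R2 <- R2 - (-3)*R1:  [ 0  0  0  0 ]
R3 <- R3 - (1)*R1:  [  0   1   0  -7 ]
R2 <-> R3   (pivot in column 2 was zero)
[ -6  -4  -9   7 ]
[  0   1   0  -7 ]
[  0   0   0   0 ]
Row echelon form:
[ -6  -4  -9   7 ]
[  0   1   0  -7 ]
[  0   0   0   0 ]
Nonzero rows / pivot columns: 2

rank(A) = 2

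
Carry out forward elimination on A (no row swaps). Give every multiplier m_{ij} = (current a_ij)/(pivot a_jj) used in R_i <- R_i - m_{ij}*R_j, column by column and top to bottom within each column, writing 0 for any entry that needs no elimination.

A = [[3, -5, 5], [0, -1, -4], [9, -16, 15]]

multipliers: 0, 3, 1

Forward elimination:
R2: entry in column 1 is already 0 -> m_{21} = 0 (no row operation needed)
R3 <- R3 - (3)*R1:  [  0  -1   0 ]
R3 <- R3 - (1)*R2:  [ 0  0  4 ]
Multipliers (in order of application): m_{21} = 0, m_{31} = 3, m_{32} = 1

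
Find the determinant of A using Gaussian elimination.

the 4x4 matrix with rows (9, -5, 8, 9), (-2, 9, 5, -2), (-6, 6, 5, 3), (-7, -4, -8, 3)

Forward elimination:
R2 <- R2 - (-2/9)*R1:  [    0  71/9  61/9     0 ]
R3 <- R3 - (-2/3)*R1:  [    0   8/3  31/3     9 ]
R4 <- R4 - (-7/9)*R1:  [     0  -71/9  -16/9     10 ]
R3 <- R3 - (24/71)*R2:  [      0       0  571/71       9 ]
R4 <- R4 - (-1)*R2:  [  0   0   5  10 ]
R4 <- R4 - (355/571)*R3:  [        0         0         0  2515/571 ]
Upper-triangular form:
[ 9    -5       8         9 ]
[ 0  71/9    61/9         0 ]
[ 0     0  571/71         9 ]
[ 0     0       0  2515/571 ]
det(A) = (-1)^0 * (9) * (71/9) * (571/71) * (2515/571) = 2515  (0 row swaps -> sign +1)

det(A) = 2515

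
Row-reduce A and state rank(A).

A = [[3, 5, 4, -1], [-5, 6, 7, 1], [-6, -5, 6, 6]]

rank(A) = 3

Row reduction:
R2 <- R2 - (-5/3)*R1:  [    0  43/3  41/3  -2/3 ]
R3 <- R3 - (-2)*R1:  [  0   5  14   4 ]
R3 <- R3 - (15/43)*R2:  [      0       0  397/43  182/43 ]
Row echelon form:
[ 3     5       4      -1 ]
[ 0  43/3    41/3    -2/3 ]
[ 0     0  397/43  182/43 ]
Nonzero rows / pivot columns: 3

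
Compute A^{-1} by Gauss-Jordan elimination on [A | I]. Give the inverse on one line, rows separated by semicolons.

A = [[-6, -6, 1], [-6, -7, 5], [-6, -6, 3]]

inverse = [3/4 1 -23/12; -1 -1 2; -1/2 0 1/2]

Gauss-Jordan on [A | I]:
R1 <- (1/-6)*R1:  [    1     1  -1/6  |  -1/6     0     0 ]
R2 <- R2 - (-6)*R1:  [  0  -1   4  |  -1   1   0 ]
R3 <- R3 - (-6)*R1:  [  0   0   2  |  -1   0   1 ]
R2 <- (1/-1)*R2:  [  0   1  -4  |   1  -1   0 ]
R1 <- R1 - (1)*R2:  [    1     0  23/6  |  -7/6     1     0 ]
R3 <- (1/2)*R3:  [    0     0     1  |  -1/2     0   1/2 ]
R1 <- R1 - (23/6)*R3:  [      1       0       0  |     3/4       1  -23/12 ]
R2 <- R2 - (-4)*R3:  [  0   1   0  |  -1  -1   2 ]
Right block of [I | A^{-1}] is the inverse:
[  3/4   1  -23/12 ]
[   -1  -1       2 ]
[ -1/2   0     1/2 ]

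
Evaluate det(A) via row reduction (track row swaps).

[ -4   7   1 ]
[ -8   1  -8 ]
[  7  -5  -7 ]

Forward elimination:
R2 <- R2 - (2)*R1:  [   0  -13  -10 ]
R3 <- R3 - (-7/4)*R1:  [     0   29/4  -21/4 ]
R3 <- R3 - (-29/52)*R2:  [       0        0  -563/52 ]
Upper-triangular form:
[ -4    7        1 ]
[  0  -13      -10 ]
[  0    0  -563/52 ]
det(A) = (-1)^0 * (-4) * (-13) * (-563/52) = -563  (0 row swaps -> sign +1)

det(A) = -563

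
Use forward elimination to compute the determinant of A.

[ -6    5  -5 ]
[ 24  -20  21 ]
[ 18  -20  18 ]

Forward elimination:
R2 <- R2 - (-4)*R1:  [ 0  0  1 ]
R3 <- R3 - (-3)*R1:  [  0  -5   3 ]
R2 <-> R3   (pivot in column 2 was zero)
[ -6   5  -5 ]
[  0  -5   3 ]
[  0   0   1 ]
Upper-triangular form:
[ -6   5  -5 ]
[  0  -5   3 ]
[  0   0   1 ]
det(A) = (-1)^1 * (-6) * (-5) * (1) = -30  (1 row swap -> sign -1)

det(A) = -30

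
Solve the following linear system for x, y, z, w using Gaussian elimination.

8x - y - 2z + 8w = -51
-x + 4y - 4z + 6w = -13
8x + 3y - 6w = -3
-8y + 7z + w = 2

Forward elimination on [A|b]:
R2 <- R2 - (-1/8)*R1:  [      0    31/8   -17/4       7  -155/8 ]
R3 <- R3 - (1)*R1:  [   0    4    2  -14   48 ]
R3 <- R3 - (32/31)*R2:  [       0        0   198/31  -658/31       68 ]
R4 <- R4 - (-64/31)*R2:  [      0       0  -55/31  479/31     -38 ]
R4 <- R4 - (-5/18)*R3:  [      0       0       0    86/9  -172/9 ]
Row echelon form:
[ 8    -1      -2        8  |     -51 ]
[ 0  31/8   -17/4        7  |  -155/8 ]
[ 0     0  198/31  -658/31  |      68 ]
[ 0     0       0     86/9  |  -172/9 ]
Back-substitution:
w = (-172/9) / (86/9) = -2
z = (68 - (-658/31)*(-2)) / (198/31) = 4
y = (-155/8 - (-17/4)*(4) - (7)*(-2)) / (31/8) = 3
x = (-51 - (-1)*(3) - (-2)*(4) - (8)*(-2)) / 8 = -3

(-3, 3, 4, -2)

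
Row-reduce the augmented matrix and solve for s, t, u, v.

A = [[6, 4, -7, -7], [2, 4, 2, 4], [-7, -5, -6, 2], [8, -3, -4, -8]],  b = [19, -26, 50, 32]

Forward elimination on [A|b]:
R2 <- R2 - (1/3)*R1:  [     0    8/3   13/3   19/3  -97/3 ]
R3 <- R3 - (-7/6)*R1:  [     0   -1/3  -85/6  -37/6  433/6 ]
R4 <- R4 - (4/3)*R1:  [     0  -25/3   16/3    4/3   20/3 ]
R3 <- R3 - (-1/8)*R2:  [      0       0  -109/8   -43/8   545/8 ]
R4 <- R4 - (-25/8)*R2:  [      0       0   151/8   169/8  -755/8 ]
R4 <- R4 - (-151/109)*R3:  [        0         0         0  1491/109         0 ]
Row echelon form:
[ 6    4      -7        -7  |     19 ]
[ 0  8/3    13/3      19/3  |  -97/3 ]
[ 0    0  -109/8     -43/8  |  545/8 ]
[ 0    0       0  1491/109  |      0 ]
Back-substitution:
v = (0) / (1491/109) = 0
u = (545/8 - (-43/8)*(0)) / (-109/8) = -5
t = (-97/3 - (13/3)*(-5) - (19/3)*(0)) / (8/3) = -4
s = (19 - (4)*(-4) - (-7)*(-5) - (-7)*(0)) / 6 = 0

(0, -4, -5, 0)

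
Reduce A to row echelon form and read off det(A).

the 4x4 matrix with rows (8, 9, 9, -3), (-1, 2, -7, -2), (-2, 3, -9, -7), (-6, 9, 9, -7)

Forward elimination:
R2 <- R2 - (-1/8)*R1:  [     0   25/8  -47/8  -19/8 ]
R3 <- R3 - (-1/4)*R1:  [     0   21/4  -27/4  -31/4 ]
R4 <- R4 - (-3/4)*R1:  [     0   63/4   63/4  -37/4 ]
R3 <- R3 - (42/25)*R2:  [      0       0   78/25  -94/25 ]
R4 <- R4 - (126/25)*R2:  [       0        0  1134/25    68/25 ]
R4 <- R4 - (189/13)*R3:  [      0       0       0  746/13 ]
Upper-triangular form:
[ 8     9      9      -3 ]
[ 0  25/8  -47/8   -19/8 ]
[ 0     0  78/25  -94/25 ]
[ 0     0      0  746/13 ]
det(A) = (-1)^0 * (8) * (25/8) * (78/25) * (746/13) = 4476  (0 row swaps -> sign +1)

det(A) = 4476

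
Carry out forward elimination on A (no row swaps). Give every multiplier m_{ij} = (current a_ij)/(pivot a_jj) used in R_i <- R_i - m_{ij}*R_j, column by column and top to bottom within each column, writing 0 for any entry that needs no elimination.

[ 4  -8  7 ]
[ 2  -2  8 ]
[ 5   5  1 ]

multipliers: 1/2, 5/4, 15/2

Forward elimination:
R2 <- R2 - (1/2)*R1:  [   0    2  9/2 ]
R3 <- R3 - (5/4)*R1:  [     0     15  -31/4 ]
R3 <- R3 - (15/2)*R2:  [     0      0  -83/2 ]
Multipliers (in order of application): m_{21} = 1/2, m_{31} = 5/4, m_{32} = 15/2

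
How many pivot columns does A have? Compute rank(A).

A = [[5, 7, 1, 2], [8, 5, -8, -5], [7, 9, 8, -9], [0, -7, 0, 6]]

Row reduction:
R2 <- R2 - (8/5)*R1:  [     0  -31/5  -48/5  -41/5 ]
R3 <- R3 - (7/5)*R1:  [     0   -4/5   33/5  -59/5 ]
R3 <- R3 - (4/31)*R2:  [       0        0   243/31  -333/31 ]
R4 <- R4 - (35/31)*R2:  [      0       0  336/31  473/31 ]
R4 <- R4 - (112/81)*R3:  [     0      0      0  271/9 ]
Row echelon form:
[ 5      7       1        2 ]
[ 0  -31/5   -48/5    -41/5 ]
[ 0      0  243/31  -333/31 ]
[ 0      0       0    271/9 ]
Nonzero rows / pivot columns: 4

rank(A) = 4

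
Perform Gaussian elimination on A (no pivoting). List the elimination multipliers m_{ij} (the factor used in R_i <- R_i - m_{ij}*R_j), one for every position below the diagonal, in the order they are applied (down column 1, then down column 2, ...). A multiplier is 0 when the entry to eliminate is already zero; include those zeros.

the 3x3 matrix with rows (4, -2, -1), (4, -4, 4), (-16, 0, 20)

Forward elimination:
R2 <- R2 - (1)*R1:  [  0  -2   5 ]
R3 <- R3 - (-4)*R1:  [  0  -8  16 ]
R3 <- R3 - (4)*R2:  [  0   0  -4 ]
Multipliers (in order of application): m_{21} = 1, m_{31} = -4, m_{32} = 4

multipliers: 1, -4, 4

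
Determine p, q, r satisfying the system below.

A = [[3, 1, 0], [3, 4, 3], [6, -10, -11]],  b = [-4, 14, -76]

Forward elimination on [A|b]:
R2 <- R2 - (1)*R1:  [  0   3   3  18 ]
R3 <- R3 - (2)*R1:  [   0  -12  -11  -68 ]
R3 <- R3 - (-4)*R2:  [ 0  0  1  4 ]
Row echelon form:
[ 3  1  0  |  -4 ]
[ 0  3  3  |  18 ]
[ 0  0  1  |   4 ]
Back-substitution:
r = (4) / 1 = 4
q = (18 - (3)*(4)) / 3 = 2
p = (-4 - (1)*(2)) / 3 = -2

(-2, 2, 4)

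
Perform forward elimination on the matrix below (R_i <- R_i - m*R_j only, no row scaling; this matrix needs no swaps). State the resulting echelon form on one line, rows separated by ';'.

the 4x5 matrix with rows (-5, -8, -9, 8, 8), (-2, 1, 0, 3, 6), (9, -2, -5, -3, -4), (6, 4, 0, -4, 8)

Forward elimination:
R2 <- R2 - (2/5)*R1:  [    0  21/5  18/5  -1/5  14/5 ]
R3 <- R3 - (-9/5)*R1:  [      0   -82/5  -106/5    57/5    52/5 ]
R4 <- R4 - (-6/5)*R1:  [     0  -28/5  -54/5   28/5   88/5 ]
R3 <- R3 - (-82/21)*R2:  [      0       0   -50/7  223/21    64/3 ]
R4 <- R4 - (-4/3)*R2:  [    0     0    -6  16/3  64/3 ]
R4 <- R4 - (21/25)*R3:  [       0        0        0  -269/75   256/75 ]
Row echelon form:
[ -5    -8     -9        8       8 ]
[  0  21/5   18/5     -1/5    14/5 ]
[  0     0  -50/7   223/21    64/3 ]
[  0     0      0  -269/75  256/75 ]

REF = [-5 -8 -9 8 8; 0 21/5 18/5 -1/5 14/5; 0 0 -50/7 223/21 64/3; 0 0 0 -269/75 256/75]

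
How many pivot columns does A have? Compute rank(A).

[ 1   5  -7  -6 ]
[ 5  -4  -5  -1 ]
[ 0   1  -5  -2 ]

Row reduction:
R2 <- R2 - (5)*R1:  [   0  -29   30   29 ]
R3 <- R3 - (-1/29)*R2:  [       0        0  -115/29       -1 ]
Row echelon form:
[ 1    5       -7  -6 ]
[ 0  -29       30  29 ]
[ 0    0  -115/29  -1 ]
Nonzero rows / pivot columns: 3

rank(A) = 3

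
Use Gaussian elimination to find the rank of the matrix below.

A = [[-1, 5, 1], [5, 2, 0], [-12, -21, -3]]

Row reduction:
R2 <- R2 - (-5)*R1:  [  0  27   5 ]
R3 <- R3 - (12)*R1:  [   0  -81  -15 ]
R3 <- R3 - (-3)*R2:  [ 0  0  0 ]
Row echelon form:
[ -1   5  1 ]
[  0  27  5 ]
[  0   0  0 ]
Nonzero rows / pivot columns: 2

rank(A) = 2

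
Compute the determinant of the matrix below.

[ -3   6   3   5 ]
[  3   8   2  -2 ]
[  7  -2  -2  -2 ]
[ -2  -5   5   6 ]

Forward elimination:
R2 <- R2 - (-1)*R1:  [  0  14   5   3 ]
R3 <- R3 - (-7/3)*R1:  [    0    12     5  29/3 ]
R4 <- R4 - (2/3)*R1:  [   0   -9    3  8/3 ]
R3 <- R3 - (6/7)*R2:  [      0       0     5/7  149/21 ]
R4 <- R4 - (-9/14)*R2:  [      0       0   87/14  193/42 ]
R4 <- R4 - (87/10)*R3:  [       0        0        0  -857/15 ]
Upper-triangular form:
[ -3   6    3        5 ]
[  0  14    5        3 ]
[  0   0  5/7   149/21 ]
[  0   0    0  -857/15 ]
det(A) = (-1)^0 * (-3) * (14) * (5/7) * (-857/15) = 1714  (0 row swaps -> sign +1)

det(A) = 1714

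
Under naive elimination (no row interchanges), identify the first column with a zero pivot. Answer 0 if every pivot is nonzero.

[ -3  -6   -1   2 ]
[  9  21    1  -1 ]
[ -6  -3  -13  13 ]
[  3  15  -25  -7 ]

Naive forward elimination:
R2 <- R2 - (-3)*R1:  [  0   3  -2   5 ]
R3 <- R3 - (2)*R1:  [   0    9  -11    9 ]
R4 <- R4 - (-1)*R1:  [   0    9  -26   -5 ]
R3 <- R3 - (3)*R2:  [  0   0  -5  -6 ]
R4 <- R4 - (3)*R2:  [   0    0  -20  -20 ]
R4 <- R4 - (4)*R3:  [ 0  0  0  4 ]
All pivots nonzero; naive elimination completes without hitting a zero pivot.

first zero-pivot column = 0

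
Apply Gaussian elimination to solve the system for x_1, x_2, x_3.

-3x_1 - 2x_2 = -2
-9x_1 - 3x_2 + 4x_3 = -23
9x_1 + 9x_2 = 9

(0, 1, -5)

Forward elimination on [A|b]:
R2 <- R2 - (3)*R1:  [   0    3    4  -17 ]
R3 <- R3 - (-3)*R1:  [ 0  3  0  3 ]
R3 <- R3 - (1)*R2:  [  0   0  -4  20 ]
Row echelon form:
[ -3  -2   0  |   -2 ]
[  0   3   4  |  -17 ]
[  0   0  -4  |   20 ]
Back-substitution:
x_3 = (20) / -4 = -5
x_2 = (-17 - (4)*(-5)) / 3 = 1
x_1 = (-2 - (-2)*(1)) / -3 = 0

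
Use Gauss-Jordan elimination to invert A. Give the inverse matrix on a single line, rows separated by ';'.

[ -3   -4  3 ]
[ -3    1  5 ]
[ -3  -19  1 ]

Gauss-Jordan on [A | I]:
R1 <- (1/-3)*R1:  [    1   4/3    -1  |  -1/3     0     0 ]
R2 <- R2 - (-3)*R1:  [  0   5   2  |  -1   1   0 ]
R3 <- R3 - (-3)*R1:  [   0  -15   -2  |   -1    0    1 ]
R2 <- (1/5)*R2:  [    0     1   2/5  |  -1/5   1/5     0 ]
R1 <- R1 - (4/3)*R2:  [      1       0  -23/15  |   -1/15   -4/15       0 ]
R3 <- R3 - (-15)*R2:  [  0   0   4  |  -4   3   1 ]
R3 <- (1/4)*R3:  [   0    0    1  |   -1  3/4  1/4 ]
R1 <- R1 - (-23/15)*R3:  [     1      0      0  |   -8/5  53/60  23/60 ]
R2 <- R2 - (2/5)*R3:  [     0      1      0  |    1/5  -1/10  -1/10 ]
Right block of [I | A^{-1}] is the inverse:
[ -8/5  53/60  23/60 ]
[  1/5  -1/10  -1/10 ]
[   -1    3/4    1/4 ]

inverse = [-8/5 53/60 23/60; 1/5 -1/10 -1/10; -1 3/4 1/4]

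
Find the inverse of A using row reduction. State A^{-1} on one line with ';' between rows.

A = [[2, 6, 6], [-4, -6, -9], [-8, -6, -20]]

Gauss-Jordan on [A | I]:
R1 <- (1/2)*R1:  [   1    3    3  |  1/2    0    0 ]
R2 <- R2 - (-4)*R1:  [ 0  6  3  |  2  1  0 ]
R3 <- R3 - (-8)*R1:  [  0  18   4  |   4   0   1 ]
R2 <- (1/6)*R2:  [   0    1  1/2  |  1/3  1/6    0 ]
R1 <- R1 - (3)*R2:  [    1     0   3/2  |  -1/2  -1/2     0 ]
R3 <- R3 - (18)*R2:  [  0   0  -5  |  -2  -3   1 ]
R3 <- (1/-5)*R3:  [    0     0     1  |   2/5   3/5  -1/5 ]
R1 <- R1 - (3/2)*R3:  [      1       0       0  |  -11/10    -7/5    3/10 ]
R2 <- R2 - (1/2)*R3:  [     0      1      0  |   2/15  -2/15   1/10 ]
Right block of [I | A^{-1}] is the inverse:
[ -11/10   -7/5  3/10 ]
[   2/15  -2/15  1/10 ]
[    2/5    3/5  -1/5 ]

inverse = [-11/10 -7/5 3/10; 2/15 -2/15 1/10; 2/5 3/5 -1/5]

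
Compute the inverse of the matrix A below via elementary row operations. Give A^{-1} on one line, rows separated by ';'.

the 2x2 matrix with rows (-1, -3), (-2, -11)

inverse = [-11/5 3/5; 2/5 -1/5]

Gauss-Jordan on [A | I]:
R1 <- (1/-1)*R1:  [  1   3  |  -1   0 ]
R2 <- R2 - (-2)*R1:  [  0  -5  |  -2   1 ]
R2 <- (1/-5)*R2:  [    0     1  |   2/5  -1/5 ]
R1 <- R1 - (3)*R2:  [     1      0  |  -11/5    3/5 ]
Right block of [I | A^{-1}] is the inverse:
[ -11/5   3/5 ]
[   2/5  -1/5 ]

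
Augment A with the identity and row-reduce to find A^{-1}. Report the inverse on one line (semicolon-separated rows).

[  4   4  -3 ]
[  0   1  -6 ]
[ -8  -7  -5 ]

Gauss-Jordan on [A | I]:
R1 <- (1/4)*R1:  [    1     1  -3/4  |   1/4     0     0 ]
R3 <- R3 - (-8)*R1:  [   0    1  -11  |    2    0    1 ]
R1 <- R1 - (1)*R2:  [    1     0  21/4  |   1/4    -1     0 ]
R3 <- R3 - (1)*R2:  [  0   0  -5  |   2  -1   1 ]
R3 <- (1/-5)*R3:  [    0     0     1  |  -2/5   1/5  -1/5 ]
R1 <- R1 - (21/4)*R3:  [      1       0       0  |   47/20  -41/20   21/20 ]
R2 <- R2 - (-6)*R3:  [     0      1      0  |  -12/5   11/5   -6/5 ]
Right block of [I | A^{-1}] is the inverse:
[ 47/20  -41/20  21/20 ]
[ -12/5    11/5   -6/5 ]
[  -2/5     1/5   -1/5 ]

inverse = [47/20 -41/20 21/20; -12/5 11/5 -6/5; -2/5 1/5 -1/5]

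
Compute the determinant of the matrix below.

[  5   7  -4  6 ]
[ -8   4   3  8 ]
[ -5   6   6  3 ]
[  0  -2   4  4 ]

Forward elimination:
R2 <- R2 - (-8/5)*R1:  [     0   76/5  -17/5   88/5 ]
R3 <- R3 - (-1)*R1:  [  0  13   2   9 ]
R3 <- R3 - (65/76)*R2:  [       0        0   373/76  -115/19 ]
R4 <- R4 - (-5/38)*R2:  [      0       0  135/38  120/19 ]
R4 <- R4 - (270/373)*R3:  [        0         0         0  3990/373 ]
Upper-triangular form:
[ 5     7      -4         6 ]
[ 0  76/5   -17/5      88/5 ]
[ 0     0  373/76   -115/19 ]
[ 0     0       0  3990/373 ]
det(A) = (-1)^0 * (5) * (76/5) * (373/76) * (3990/373) = 3990  (0 row swaps -> sign +1)

det(A) = 3990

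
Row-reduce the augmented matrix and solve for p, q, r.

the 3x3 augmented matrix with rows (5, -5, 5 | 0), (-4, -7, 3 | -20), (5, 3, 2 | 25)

Forward elimination on [A|b]:
R2 <- R2 - (-4/5)*R1:  [   0  -11    7  -20 ]
R3 <- R3 - (1)*R1:  [  0   8  -3  25 ]
R3 <- R3 - (-8/11)*R2:  [      0       0   23/11  115/11 ]
Row echelon form:
[ 5   -5      5  |       0 ]
[ 0  -11      7  |     -20 ]
[ 0    0  23/11  |  115/11 ]
Back-substitution:
r = (115/11) / (23/11) = 5
q = (-20 - (7)*(5)) / -11 = 5
p = (0 - (-5)*(5) - (5)*(5)) / 5 = 0

(0, 5, 5)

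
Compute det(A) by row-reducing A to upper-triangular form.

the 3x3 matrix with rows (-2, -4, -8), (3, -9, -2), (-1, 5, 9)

Forward elimination:
R2 <- R2 - (-3/2)*R1:  [   0  -15  -14 ]
R3 <- R3 - (1/2)*R1:  [  0   7  13 ]
R3 <- R3 - (-7/15)*R2:  [     0      0  97/15 ]
Upper-triangular form:
[ -2   -4     -8 ]
[  0  -15    -14 ]
[  0    0  97/15 ]
det(A) = (-1)^0 * (-2) * (-15) * (97/15) = 194  (0 row swaps -> sign +1)

det(A) = 194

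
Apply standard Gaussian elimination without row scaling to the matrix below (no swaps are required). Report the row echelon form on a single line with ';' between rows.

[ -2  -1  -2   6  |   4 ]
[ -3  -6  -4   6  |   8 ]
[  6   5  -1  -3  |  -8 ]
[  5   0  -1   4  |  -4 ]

REF = [-2 -1 -2 6 4; 0 -9/2 -1 -3 2; 0 0 -67/9 41/3 44/9; 0 0 0 715/67 88/67]

Forward elimination:
R2 <- R2 - (3/2)*R1:  [    0  -9/2    -1    -3     2 ]
R3 <- R3 - (-3)*R1:  [  0   2  -7  15   4 ]
R4 <- R4 - (-5/2)*R1:  [    0  -5/2    -6    19     6 ]
R3 <- R3 - (-4/9)*R2:  [     0      0  -67/9   41/3   44/9 ]
R4 <- R4 - (5/9)*R2:  [     0      0  -49/9   62/3   44/9 ]
R4 <- R4 - (49/67)*R3:  [      0       0       0  715/67   88/67 ]
Row echelon form:
[ -2    -1     -2       6  |      4 ]
[  0  -9/2     -1      -3  |      2 ]
[  0     0  -67/9    41/3  |   44/9 ]
[  0     0      0  715/67  |  88/67 ]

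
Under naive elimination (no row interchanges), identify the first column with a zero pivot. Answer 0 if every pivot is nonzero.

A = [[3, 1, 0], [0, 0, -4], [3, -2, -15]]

first zero-pivot column = 2

Naive forward elimination:
R3 <- R3 - (1)*R1:  [   0   -3  -15 ]
Matrix at this point:
[ 3   1    0 ]
[ 0   0   -4 ]
[ 0  -3  -15 ]
Pivot entry (2,2) is zero but row 3 has -3 in column 2 -> naive elimination stops; a row interchange (e.g. R2 <-> R3) would be required here.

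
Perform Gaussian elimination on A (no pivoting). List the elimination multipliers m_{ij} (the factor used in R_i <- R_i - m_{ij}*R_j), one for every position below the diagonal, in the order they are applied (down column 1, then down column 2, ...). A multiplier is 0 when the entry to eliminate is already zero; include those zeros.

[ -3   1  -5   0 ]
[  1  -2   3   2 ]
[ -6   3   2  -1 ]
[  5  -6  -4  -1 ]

Forward elimination:
R2 <- R2 - (-1/3)*R1:  [    0  -5/3   4/3     2 ]
R3 <- R3 - (2)*R1:  [  0   1  12  -1 ]
R4 <- R4 - (-5/3)*R1:  [     0  -13/3  -37/3     -1 ]
R3 <- R3 - (-3/5)*R2:  [    0     0  64/5   1/5 ]
R4 <- R4 - (13/5)*R2:  [     0      0  -79/5  -31/5 ]
R4 <- R4 - (-79/64)*R3:  [       0        0        0  -381/64 ]
Multipliers (in order of application): m_{21} = -1/3, m_{31} = 2, m_{41} = -5/3, m_{32} = -3/5, m_{42} = 13/5, m_{43} = -79/64

multipliers: -1/3, 2, -5/3, -3/5, 13/5, -79/64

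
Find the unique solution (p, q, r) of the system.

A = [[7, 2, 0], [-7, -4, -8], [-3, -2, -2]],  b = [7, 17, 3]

(1, 0, -3)

Forward elimination on [A|b]:
R2 <- R2 - (-1)*R1:  [  0  -2  -8  24 ]
R3 <- R3 - (-3/7)*R1:  [    0  -8/7    -2     6 ]
R3 <- R3 - (4/7)*R2:  [     0      0   18/7  -54/7 ]
Row echelon form:
[ 7   2     0  |      7 ]
[ 0  -2    -8  |     24 ]
[ 0   0  18/7  |  -54/7 ]
Back-substitution:
r = (-54/7) / (18/7) = -3
q = (24 - (-8)*(-3)) / -2 = 0
p = (7 - (2)*(0)) / 7 = 1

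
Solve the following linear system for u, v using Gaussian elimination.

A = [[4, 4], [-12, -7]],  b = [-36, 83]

(-4, -5)

Forward elimination on [A|b]:
R2 <- R2 - (-3)*R1:  [   0    5  -25 ]
Row echelon form:
[ 4  4  |  -36 ]
[ 0  5  |  -25 ]
Back-substitution:
v = (-25) / 5 = -5
u = (-36 - (4)*(-5)) / 4 = -4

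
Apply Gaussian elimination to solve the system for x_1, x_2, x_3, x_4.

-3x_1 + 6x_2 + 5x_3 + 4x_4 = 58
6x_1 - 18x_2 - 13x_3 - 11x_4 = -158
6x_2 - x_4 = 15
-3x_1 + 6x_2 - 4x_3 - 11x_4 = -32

(-1, 3, 5, 3)

Forward elimination on [A|b]:
R2 <- R2 - (-2)*R1:  [   0   -6   -3   -3  -42 ]
R4 <- R4 - (1)*R1:  [   0    0   -9  -15  -90 ]
R3 <- R3 - (-1)*R2:  [   0    0   -3   -4  -27 ]
R4 <- R4 - (3)*R3:  [  0   0   0  -3  -9 ]
Row echelon form:
[ -3   6   5   4  |   58 ]
[  0  -6  -3  -3  |  -42 ]
[  0   0  -3  -4  |  -27 ]
[  0   0   0  -3  |   -9 ]
Back-substitution:
x_4 = (-9) / -3 = 3
x_3 = (-27 - (-4)*(3)) / -3 = 5
x_2 = (-42 - (-3)*(5) - (-3)*(3)) / -6 = 3
x_1 = (58 - (6)*(3) - (5)*(5) - (4)*(3)) / -3 = -1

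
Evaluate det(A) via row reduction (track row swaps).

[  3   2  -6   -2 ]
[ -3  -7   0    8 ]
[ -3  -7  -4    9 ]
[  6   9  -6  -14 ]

Forward elimination:
R2 <- R2 - (-1)*R1:  [  0  -5  -6   6 ]
R3 <- R3 - (-1)*R1:  [   0   -5  -10    7 ]
R4 <- R4 - (2)*R1:  [   0    5    6  -10 ]
R3 <- R3 - (1)*R2:  [  0   0  -4   1 ]
R4 <- R4 - (-1)*R2:  [  0   0   0  -4 ]
Upper-triangular form:
[ 3   2  -6  -2 ]
[ 0  -5  -6   6 ]
[ 0   0  -4   1 ]
[ 0   0   0  -4 ]
det(A) = (-1)^0 * (3) * (-5) * (-4) * (-4) = -240  (0 row swaps -> sign +1)

det(A) = -240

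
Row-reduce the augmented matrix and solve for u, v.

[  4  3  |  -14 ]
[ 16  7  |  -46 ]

Forward elimination on [A|b]:
R2 <- R2 - (4)*R1:  [  0  -5  10 ]
Row echelon form:
[ 4   3  |  -14 ]
[ 0  -5  |   10 ]
Back-substitution:
v = (10) / -5 = -2
u = (-14 - (3)*(-2)) / 4 = -2

(-2, -2)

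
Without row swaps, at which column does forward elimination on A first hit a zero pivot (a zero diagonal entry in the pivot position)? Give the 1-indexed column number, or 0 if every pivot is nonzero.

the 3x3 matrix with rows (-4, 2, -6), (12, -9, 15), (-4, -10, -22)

first zero-pivot column = 0

Naive forward elimination:
R2 <- R2 - (-3)*R1:  [  0  -3  -3 ]
R3 <- R3 - (1)*R1:  [   0  -12  -16 ]
R3 <- R3 - (4)*R2:  [  0   0  -4 ]
All pivots nonzero; naive elimination completes without hitting a zero pivot.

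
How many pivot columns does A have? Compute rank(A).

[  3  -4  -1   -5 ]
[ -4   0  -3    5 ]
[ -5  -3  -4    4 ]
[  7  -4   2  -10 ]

Row reduction:
R2 <- R2 - (-4/3)*R1:  [     0  -16/3  -13/3   -5/3 ]
R3 <- R3 - (-5/3)*R1:  [     0  -29/3  -17/3  -13/3 ]
R4 <- R4 - (7/3)*R1:  [    0  16/3  13/3   5/3 ]
R3 <- R3 - (29/16)*R2:  [      0       0   35/16  -21/16 ]
R4 <- R4 - (-1)*R2:  [ 0  0  0  0 ]
Row echelon form:
[ 3     -4     -1      -5 ]
[ 0  -16/3  -13/3    -5/3 ]
[ 0      0  35/16  -21/16 ]
[ 0      0      0       0 ]
Nonzero rows / pivot columns: 3

rank(A) = 3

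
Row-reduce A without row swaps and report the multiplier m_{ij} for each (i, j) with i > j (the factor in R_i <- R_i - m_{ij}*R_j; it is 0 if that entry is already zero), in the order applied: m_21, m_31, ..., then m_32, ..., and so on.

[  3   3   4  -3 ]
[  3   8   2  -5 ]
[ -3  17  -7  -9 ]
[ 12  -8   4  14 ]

multipliers: 1, -1, 4, 4, -4, -4

Forward elimination:
R2 <- R2 - (1)*R1:  [  0   5  -2  -2 ]
R3 <- R3 - (-1)*R1:  [   0   20   -3  -12 ]
R4 <- R4 - (4)*R1:  [   0  -20  -12   26 ]
R3 <- R3 - (4)*R2:  [  0   0   5  -4 ]
R4 <- R4 - (-4)*R2:  [   0    0  -20   18 ]
R4 <- R4 - (-4)*R3:  [ 0  0  0  2 ]
Multipliers (in order of application): m_{21} = 1, m_{31} = -1, m_{41} = 4, m_{32} = 4, m_{42} = -4, m_{43} = -4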